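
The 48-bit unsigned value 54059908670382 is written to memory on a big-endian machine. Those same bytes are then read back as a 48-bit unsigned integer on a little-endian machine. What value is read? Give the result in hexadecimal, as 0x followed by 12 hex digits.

54059908670382 in 48-bit hexadecimal is 0x312ACDA723AE.
Stored big-endian, the bytes at ascending addresses are 31 2A CD A7 23 AE.
Read back as little-endian, the first byte is least significant, giving 0xAE23A7CD2A31.

0xAE23A7CD2A31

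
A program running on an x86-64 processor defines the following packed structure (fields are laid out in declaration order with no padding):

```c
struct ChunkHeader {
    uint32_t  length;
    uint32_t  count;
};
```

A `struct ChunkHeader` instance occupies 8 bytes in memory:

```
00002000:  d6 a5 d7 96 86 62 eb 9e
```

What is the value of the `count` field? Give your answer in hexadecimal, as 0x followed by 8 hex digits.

0x9EEB6286

`count` follows `length` (4 bytes), so it starts at byte offset 4 and occupies 4 bytes.
Bytes at offsets 4..7: 86 62 EB 9E.
In little-endian order the low byte comes first in memory.
Reassemble most-significant byte first: 9E EB 62 86 → 0x9EEB6286.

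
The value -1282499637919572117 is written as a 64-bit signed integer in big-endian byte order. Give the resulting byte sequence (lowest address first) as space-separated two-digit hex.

EE 33 A5 5F D1 3C 9F 6B

Two's complement of -1282499637919572117 in 64 bits: 1282499637919572117 = 0x11CC5AA02EC36095; invert → 0xEE33A55FD13C9F6A; add 1 → 0xEE33A55FD13C9F6B.
Split into bytes (most-significant first): EE 33 A5 5F D1 3C 9F 6B.
In big-endian order the high byte comes first in memory.
So the memory order matches the most-significant-first order: EE 33 A5 5F D1 3C 9F 6B.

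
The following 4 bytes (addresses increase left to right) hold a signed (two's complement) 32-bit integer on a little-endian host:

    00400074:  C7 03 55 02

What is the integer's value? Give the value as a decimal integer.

Little-endian: lowest address holds the least-significant byte.
Reassemble most-significant byte first: 02 55 03 C7 → 0x025503C7.
0x025503C7 = 39125959.

39125959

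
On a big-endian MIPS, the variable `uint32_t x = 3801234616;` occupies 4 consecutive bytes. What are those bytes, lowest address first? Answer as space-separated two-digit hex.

3801234616 in hexadecimal, padded to 32 bits, is 0xE2923CB8.
Split into bytes (most-significant first): E2 92 3C B8.
Big-endian stores the most-significant byte at the lowest address.
So the memory order matches the most-significant-first order: E2 92 3C B8.

E2 92 3C B8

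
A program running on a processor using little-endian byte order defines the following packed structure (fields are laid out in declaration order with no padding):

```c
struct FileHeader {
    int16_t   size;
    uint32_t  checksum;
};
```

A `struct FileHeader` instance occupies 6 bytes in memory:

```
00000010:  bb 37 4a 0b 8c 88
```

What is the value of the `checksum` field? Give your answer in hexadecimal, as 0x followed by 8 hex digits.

`checksum` follows `size` (2 bytes), so it starts at byte offset 2 and occupies 4 bytes.
Bytes at offsets 2..5: 4A 0B 8C 88.
In little-endian order the low byte comes first in memory.
Reassemble most-significant byte first: 88 8C 0B 4A → 0x888C0B4A.

0x888C0B4A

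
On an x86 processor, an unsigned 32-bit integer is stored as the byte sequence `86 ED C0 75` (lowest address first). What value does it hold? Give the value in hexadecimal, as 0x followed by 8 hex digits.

0x75C0ED86

Little-endian: lowest address holds the least-significant byte.
Reassemble most-significant byte first: 75 C0 ED 86 → 0x75C0ED86.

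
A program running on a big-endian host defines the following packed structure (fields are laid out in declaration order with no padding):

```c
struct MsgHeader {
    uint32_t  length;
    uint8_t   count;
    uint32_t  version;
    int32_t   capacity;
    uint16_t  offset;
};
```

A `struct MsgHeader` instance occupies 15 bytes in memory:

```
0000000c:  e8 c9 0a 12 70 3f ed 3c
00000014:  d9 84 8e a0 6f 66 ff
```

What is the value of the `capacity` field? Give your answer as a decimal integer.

`capacity` follows `length` (4 B), `count` (1 B), `version` (4 B), so it starts at offset 4 + 1 + 4 = 9 and occupies 4 bytes.
Bytes at offsets 9..12: 84 8E A0 6F.
Big-endian: lowest address holds the most-significant byte.
The bytes are already most-significant first: 0x848EA06F.
Top bit is set, so as a signed 32-bit value this is 0x848EA06F − 2^32 = -2071027601.

-2071027601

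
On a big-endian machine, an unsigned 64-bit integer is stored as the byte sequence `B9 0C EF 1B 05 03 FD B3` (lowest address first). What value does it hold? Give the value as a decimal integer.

13334295496064499123

In big-endian order the high byte comes first in memory.
The bytes are already most-significant first: 0xB90CEF1B0503FDB3.
0xB90CEF1B0503FDB3 = 13334295496064499123.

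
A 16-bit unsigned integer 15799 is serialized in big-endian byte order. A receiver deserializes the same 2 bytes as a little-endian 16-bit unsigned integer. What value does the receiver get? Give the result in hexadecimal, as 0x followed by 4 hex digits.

15799 in 16-bit hexadecimal is 0x3DB7.
Stored big-endian, the bytes at ascending addresses are 3D B7.
Read back as little-endian, the first byte is least significant, giving 0xB73D.

0xB73D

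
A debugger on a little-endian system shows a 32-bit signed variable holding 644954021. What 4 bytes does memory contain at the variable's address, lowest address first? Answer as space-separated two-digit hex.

A5 37 71 26

644954021 in hexadecimal, padded to 32 bits, is 0x267137A5.
Split into bytes (most-significant first): 26 71 37 A5.
Little-endian: lowest address holds the least-significant byte.
So at ascending addresses the bytes are A5 37 71 26.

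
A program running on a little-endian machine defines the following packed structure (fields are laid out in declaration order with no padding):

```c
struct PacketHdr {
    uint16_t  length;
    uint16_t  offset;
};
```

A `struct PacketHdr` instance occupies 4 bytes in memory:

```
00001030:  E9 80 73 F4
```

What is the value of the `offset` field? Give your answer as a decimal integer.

`offset` follows `length` (2 bytes), so it starts at byte offset 2 and occupies 2 bytes.
Bytes at offsets 2..3: 73 F4.
In little-endian order the low byte comes first in memory.
Reassemble most-significant byte first: F4 73 → 0xF473.
0xF473 = 62579.

62579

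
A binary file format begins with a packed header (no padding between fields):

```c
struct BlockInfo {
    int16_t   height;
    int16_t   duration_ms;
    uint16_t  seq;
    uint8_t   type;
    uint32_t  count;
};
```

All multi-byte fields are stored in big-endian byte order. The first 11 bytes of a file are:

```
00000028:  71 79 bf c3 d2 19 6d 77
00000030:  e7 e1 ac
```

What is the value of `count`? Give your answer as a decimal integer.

`count` follows `height` (2 B), `duration_ms` (2 B), `seq` (2 B), `type` (1 B), so it starts at offset 2 + 2 + 2 + 1 = 7 and occupies 4 bytes.
Bytes at offsets 7..10: 77 E7 E1 AC.
Big-endian: lowest address holds the most-significant byte.
The bytes are already most-significant first: 0x77E7E1AC.
0x77E7E1AC = 2011685292.

2011685292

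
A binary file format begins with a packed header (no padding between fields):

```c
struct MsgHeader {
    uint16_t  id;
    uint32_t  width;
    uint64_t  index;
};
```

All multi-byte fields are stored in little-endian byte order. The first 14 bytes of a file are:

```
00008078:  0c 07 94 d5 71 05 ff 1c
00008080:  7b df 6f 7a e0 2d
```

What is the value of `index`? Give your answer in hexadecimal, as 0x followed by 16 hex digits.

0x2DE07A6FDF7B1CFF

`index` follows `id` (2 B), `width` (4 B), so it starts at offset 2 + 4 = 6 and occupies 8 bytes.
Bytes at offsets 6..13: FF 1C 7B DF 6F 7A E0 2D.
Little-endian: lowest address holds the least-significant byte.
Reassemble most-significant byte first: 2D E0 7A 6F DF 7B 1C FF → 0x2DE07A6FDF7B1CFF.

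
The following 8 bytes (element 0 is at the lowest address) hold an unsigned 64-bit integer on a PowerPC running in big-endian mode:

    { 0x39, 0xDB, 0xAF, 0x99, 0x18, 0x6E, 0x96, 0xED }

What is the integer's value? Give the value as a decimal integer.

Big-endian: lowest address holds the most-significant byte.
The bytes are already most-significant first: 0x39DBAF99186E96ED.
0x39DBAF99186E96ED = 4169118952136283885.

4169118952136283885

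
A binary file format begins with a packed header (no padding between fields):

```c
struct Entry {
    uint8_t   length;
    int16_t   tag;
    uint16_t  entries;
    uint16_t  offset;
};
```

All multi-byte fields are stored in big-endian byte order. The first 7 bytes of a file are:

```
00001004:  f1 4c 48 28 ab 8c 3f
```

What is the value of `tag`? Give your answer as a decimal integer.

19528

`tag` follows `length` (1 byte), so it starts at byte offset 1 and occupies 2 bytes.
Bytes at offsets 1..2: 4C 48.
Big-endian stores the most-significant byte at the lowest address.
The bytes are already most-significant first: 0x4C48.
0x4C48 = 19528.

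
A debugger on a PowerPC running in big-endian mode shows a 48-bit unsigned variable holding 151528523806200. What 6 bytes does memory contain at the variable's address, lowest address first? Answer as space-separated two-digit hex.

89 D0 7B D5 B5 F8

151528523806200 in hexadecimal, padded to 48 bits, is 0x89D07BD5B5F8.
Split into bytes (most-significant first): 89 D0 7B D5 B5 F8.
Big-endian stores the most-significant byte at the lowest address.
So the memory order matches the most-significant-first order: 89 D0 7B D5 B5 F8.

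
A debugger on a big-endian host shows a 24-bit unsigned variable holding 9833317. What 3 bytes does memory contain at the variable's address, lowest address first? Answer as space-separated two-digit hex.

96 0B 65

9833317 in hexadecimal, padded to 24 bits, is 0x960B65.
Split into bytes (most-significant first): 96 0B 65.
Big-endian: lowest address holds the most-significant byte.
So the memory order matches the most-significant-first order: 96 0B 65.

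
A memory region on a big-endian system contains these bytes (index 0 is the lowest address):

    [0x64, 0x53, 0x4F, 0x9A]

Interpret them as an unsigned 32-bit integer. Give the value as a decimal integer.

Big-endian: lowest address holds the most-significant byte.
The bytes are already most-significant first: 0x64534F9A.
0x64534F9A = 1683181466.

1683181466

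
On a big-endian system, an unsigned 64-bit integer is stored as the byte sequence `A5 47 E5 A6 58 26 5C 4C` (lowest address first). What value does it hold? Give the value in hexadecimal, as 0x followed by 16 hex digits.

Big-endian stores the most-significant byte at the lowest address.
The bytes are already most-significant first: 0xA547E5A658265C4C.

0xA547E5A658265C4C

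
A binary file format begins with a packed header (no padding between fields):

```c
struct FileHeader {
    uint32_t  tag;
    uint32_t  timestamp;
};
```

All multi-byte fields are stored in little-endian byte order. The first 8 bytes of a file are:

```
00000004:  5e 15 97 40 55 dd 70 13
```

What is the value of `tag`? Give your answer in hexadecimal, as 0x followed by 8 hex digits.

`tag` is the first field, at byte offset 0, occupying 4 bytes.
Bytes at offsets 0..3: 5E 15 97 40.
In little-endian order the low byte comes first in memory.
Reassemble most-significant byte first: 40 97 15 5E → 0x4097155E.

0x4097155E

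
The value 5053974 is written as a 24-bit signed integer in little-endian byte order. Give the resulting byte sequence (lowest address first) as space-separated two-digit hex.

16 1E 4D

5053974 in hexadecimal, padded to 24 bits, is 0x4D1E16.
Split into bytes (most-significant first): 4D 1E 16.
Little-endian: lowest address holds the least-significant byte.
So at ascending addresses the bytes are 16 1E 4D.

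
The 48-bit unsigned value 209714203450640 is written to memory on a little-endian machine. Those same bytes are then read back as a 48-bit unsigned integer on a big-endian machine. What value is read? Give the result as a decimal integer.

209714203450640 in 48-bit hexadecimal is 0xBEBBE499DD10.
Stored little-endian, the bytes at ascending addresses are 10 DD 99 E4 BB BE.
Read back as big-endian, the last byte is least significant, giving 0x10DD99E4BBBE.
0x10DD99E4BBBE = 18543955721150.

18543955721150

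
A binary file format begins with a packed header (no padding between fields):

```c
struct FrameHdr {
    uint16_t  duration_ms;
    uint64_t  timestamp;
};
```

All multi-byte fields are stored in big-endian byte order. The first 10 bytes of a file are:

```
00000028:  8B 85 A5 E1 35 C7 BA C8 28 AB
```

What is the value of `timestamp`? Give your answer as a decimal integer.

`timestamp` follows `duration_ms` (2 bytes), so it starts at byte offset 2 and occupies 8 bytes.
Bytes at offsets 2..9: A5 E1 35 C7 BA C8 28 AB.
In big-endian order the high byte comes first in memory.
The bytes are already most-significant first: 0xA5E135C7BAC828AB.
0xA5E135C7BAC828AB = 11952894017966450859.

11952894017966450859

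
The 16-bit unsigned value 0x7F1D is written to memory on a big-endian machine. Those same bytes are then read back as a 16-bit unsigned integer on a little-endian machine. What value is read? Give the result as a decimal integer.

7551

Stored big-endian, the bytes at ascending addresses are 7F 1D.
Read back as little-endian, the first byte is least significant, giving 0x1D7F.
0x1D7F = 7551.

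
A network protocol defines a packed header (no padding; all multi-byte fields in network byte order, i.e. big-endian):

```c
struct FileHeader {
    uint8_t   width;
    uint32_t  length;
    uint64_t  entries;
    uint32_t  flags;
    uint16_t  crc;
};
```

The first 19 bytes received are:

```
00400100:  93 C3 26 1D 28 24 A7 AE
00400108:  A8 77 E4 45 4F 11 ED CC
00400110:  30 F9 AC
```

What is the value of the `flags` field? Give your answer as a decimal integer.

300796976

`flags` follows `width` (1 B), `length` (4 B), `entries` (8 B), so it starts at offset 1 + 4 + 8 = 13 and occupies 4 bytes.
Bytes at offsets 13..16: 11 ED CC 30.
Big-endian: lowest address holds the most-significant byte.
The bytes are already most-significant first: 0x11EDCC30.
0x11EDCC30 = 300796976.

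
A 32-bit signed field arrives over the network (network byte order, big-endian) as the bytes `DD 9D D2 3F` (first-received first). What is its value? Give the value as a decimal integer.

In big-endian order the high byte comes first in memory.
The bytes are already most-significant first: 0xDD9DD23F.
Top bit is set, so as a signed 32-bit value this is 0xDD9DD23F − 2^32 = -576859585.

-576859585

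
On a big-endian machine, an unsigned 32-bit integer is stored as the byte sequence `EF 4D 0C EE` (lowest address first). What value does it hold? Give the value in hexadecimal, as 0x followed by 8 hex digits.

Big-endian: lowest address holds the most-significant byte.
The bytes are already most-significant first: 0xEF4D0CEE.

0xEF4D0CEE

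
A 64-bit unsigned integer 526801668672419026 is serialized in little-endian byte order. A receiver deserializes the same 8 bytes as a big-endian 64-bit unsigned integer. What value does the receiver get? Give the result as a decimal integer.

526801668672419026 in 64-bit hexadecimal is 0x074F9353984D74D2.
Stored little-endian, the bytes at ascending addresses are D2 74 4D 98 53 93 4F 07.
Read back as big-endian, the last byte is least significant, giving 0xD2744D9853934F07.
0xD2744D9853934F07 = 15164831161895833351.

15164831161895833351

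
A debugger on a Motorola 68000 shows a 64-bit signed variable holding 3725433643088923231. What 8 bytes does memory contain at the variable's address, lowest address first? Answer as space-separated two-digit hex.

3725433643088923231 in hexadecimal, padded to 64 bits, is 0x33B36629029ACA5F.
Split into bytes (most-significant first): 33 B3 66 29 02 9A CA 5F.
In big-endian order the high byte comes first in memory.
So the memory order matches the most-significant-first order: 33 B3 66 29 02 9A CA 5F.

33 B3 66 29 02 9A CA 5F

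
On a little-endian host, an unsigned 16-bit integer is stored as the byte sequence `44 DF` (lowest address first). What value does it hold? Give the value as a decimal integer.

In little-endian order the low byte comes first in memory.
Reassemble most-significant byte first: DF 44 → 0xDF44.
0xDF44 = 57156.

57156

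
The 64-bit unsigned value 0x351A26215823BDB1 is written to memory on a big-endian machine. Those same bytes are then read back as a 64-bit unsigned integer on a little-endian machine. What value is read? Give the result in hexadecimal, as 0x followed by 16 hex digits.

0xB1BD235821261A35

Stored big-endian, the bytes at ascending addresses are 35 1A 26 21 58 23 BD B1.
Read back as little-endian, the first byte is least significant, giving 0xB1BD235821261A35.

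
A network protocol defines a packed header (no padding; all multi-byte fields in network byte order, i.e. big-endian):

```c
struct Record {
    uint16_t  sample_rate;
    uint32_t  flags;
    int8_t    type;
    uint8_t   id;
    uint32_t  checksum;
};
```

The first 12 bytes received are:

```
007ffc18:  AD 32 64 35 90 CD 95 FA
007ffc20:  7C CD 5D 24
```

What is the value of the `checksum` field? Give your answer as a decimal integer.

`checksum` follows `sample_rate` (2 B), `flags` (4 B), `type` (1 B), `id` (1 B), so it starts at offset 2 + 4 + 1 + 1 = 8 and occupies 4 bytes.
Bytes at offsets 8..11: 7C CD 5D 24.
Big-endian stores the most-significant byte at the lowest address.
The bytes are already most-significant first: 0x7CCD5D24.
0x7CCD5D24 = 2093833508.

2093833508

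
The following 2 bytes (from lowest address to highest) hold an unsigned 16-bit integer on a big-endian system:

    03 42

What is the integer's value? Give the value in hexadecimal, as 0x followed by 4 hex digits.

Big-endian stores the most-significant byte at the lowest address.
The bytes are already most-significant first: 0x0342.

0x0342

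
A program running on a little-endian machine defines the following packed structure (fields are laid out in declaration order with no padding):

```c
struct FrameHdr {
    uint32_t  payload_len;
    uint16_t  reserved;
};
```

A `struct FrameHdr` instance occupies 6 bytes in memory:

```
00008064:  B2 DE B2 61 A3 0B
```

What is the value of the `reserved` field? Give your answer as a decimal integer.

2979

`reserved` follows `payload_len` (4 bytes), so it starts at byte offset 4 and occupies 2 bytes.
Bytes at offsets 4..5: A3 0B.
Little-endian: lowest address holds the least-significant byte.
Reassemble most-significant byte first: 0B A3 → 0x0BA3.
0x0BA3 = 2979.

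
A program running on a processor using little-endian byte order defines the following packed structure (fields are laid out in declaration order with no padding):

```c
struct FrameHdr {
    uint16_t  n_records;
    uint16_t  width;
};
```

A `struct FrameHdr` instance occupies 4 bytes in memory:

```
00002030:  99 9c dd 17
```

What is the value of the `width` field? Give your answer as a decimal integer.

`width` follows `n_records` (2 bytes), so it starts at byte offset 2 and occupies 2 bytes.
Bytes at offsets 2..3: DD 17.
Little-endian stores the least-significant byte at the lowest address.
Reassemble most-significant byte first: 17 DD → 0x17DD.
0x17DD = 6109.

6109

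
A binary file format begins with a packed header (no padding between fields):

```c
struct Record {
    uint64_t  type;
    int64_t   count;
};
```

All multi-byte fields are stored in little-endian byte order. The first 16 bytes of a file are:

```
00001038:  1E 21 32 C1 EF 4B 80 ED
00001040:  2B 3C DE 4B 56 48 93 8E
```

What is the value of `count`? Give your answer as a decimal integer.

-8173109363270075349

`count` follows `type` (8 bytes), so it starts at byte offset 8 and occupies 8 bytes.
Bytes at offsets 8..15: 2B 3C DE 4B 56 48 93 8E.
Little-endian stores the least-significant byte at the lowest address.
Reassemble most-significant byte first: 8E 93 48 56 4B DE 3C 2B → 0x8E9348564BDE3C2B.
Top bit is set, so as a signed 64-bit value this is 0x8E9348564BDE3C2B − 2^64 = -8173109363270075349.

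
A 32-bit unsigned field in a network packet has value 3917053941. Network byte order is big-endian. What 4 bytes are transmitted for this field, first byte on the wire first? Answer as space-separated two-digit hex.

E9 79 7F F5

3917053941 in hexadecimal, padded to 32 bits, is 0xE9797FF5.
Split into bytes (most-significant first): E9 79 7F F5.
In big-endian order the high byte comes first in memory.
So the memory order matches the most-significant-first order: E9 79 7F F5.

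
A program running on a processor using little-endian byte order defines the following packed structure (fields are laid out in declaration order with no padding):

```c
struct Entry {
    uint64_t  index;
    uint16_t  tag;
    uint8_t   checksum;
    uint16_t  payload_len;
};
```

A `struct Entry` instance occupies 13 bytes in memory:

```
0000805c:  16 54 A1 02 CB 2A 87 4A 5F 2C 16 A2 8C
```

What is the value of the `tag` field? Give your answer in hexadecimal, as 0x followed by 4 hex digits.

0x2C5F

`tag` follows `index` (8 bytes), so it starts at byte offset 8 and occupies 2 bytes.
Bytes at offsets 8..9: 5F 2C.
Little-endian stores the least-significant byte at the lowest address.
Reassemble most-significant byte first: 2C 5F → 0x2C5F.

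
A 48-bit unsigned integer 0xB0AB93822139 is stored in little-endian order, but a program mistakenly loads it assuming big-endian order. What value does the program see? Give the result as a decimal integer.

62816087419824

Stored little-endian, the bytes at ascending addresses are 39 21 82 93 AB B0.
Read back as big-endian, the last byte is least significant, giving 0x39218293ABB0.
0x39218293ABB0 = 62816087419824.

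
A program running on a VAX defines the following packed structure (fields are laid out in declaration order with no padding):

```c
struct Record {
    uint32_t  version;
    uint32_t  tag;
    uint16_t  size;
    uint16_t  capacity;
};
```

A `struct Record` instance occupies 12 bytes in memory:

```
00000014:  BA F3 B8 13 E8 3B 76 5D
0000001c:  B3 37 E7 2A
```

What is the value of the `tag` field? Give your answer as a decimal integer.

`tag` follows `version` (4 bytes), so it starts at byte offset 4 and occupies 4 bytes.
Bytes at offsets 4..7: E8 3B 76 5D.
In little-endian order the low byte comes first in memory.
Reassemble most-significant byte first: 5D 76 3B E8 → 0x5D763BE8.
0x5D763BE8 = 1568029672.

1568029672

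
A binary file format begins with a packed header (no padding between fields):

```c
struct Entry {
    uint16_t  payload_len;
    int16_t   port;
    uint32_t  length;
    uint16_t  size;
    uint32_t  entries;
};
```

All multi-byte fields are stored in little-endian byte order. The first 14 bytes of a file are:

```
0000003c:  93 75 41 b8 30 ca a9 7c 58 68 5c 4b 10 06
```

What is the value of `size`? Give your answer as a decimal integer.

26712

`size` follows `payload_len` (2 B), `port` (2 B), `length` (4 B), so it starts at offset 2 + 2 + 4 = 8 and occupies 2 bytes.
Bytes at offsets 8..9: 58 68.
Little-endian stores the least-significant byte at the lowest address.
Reassemble most-significant byte first: 68 58 → 0x6858.
0x6858 = 26712.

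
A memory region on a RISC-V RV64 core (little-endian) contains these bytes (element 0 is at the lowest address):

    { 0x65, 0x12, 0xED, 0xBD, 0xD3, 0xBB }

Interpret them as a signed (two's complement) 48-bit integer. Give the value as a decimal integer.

Little-endian stores the least-significant byte at the lowest address.
Reassemble most-significant byte first: BB D3 BD ED 12 65 → 0xBBD3BDED1265.
Top bit is set, so as a signed 48-bit value this is 0xBBD3BDED1265 − 2^48 = -74956877786523.

-74956877786523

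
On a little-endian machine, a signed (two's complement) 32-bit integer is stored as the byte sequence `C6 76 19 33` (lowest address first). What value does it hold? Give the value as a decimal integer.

Little-endian stores the least-significant byte at the lowest address.
Reassemble most-significant byte first: 33 19 76 C6 → 0x331976C6.
0x331976C6 = 857306822.

857306822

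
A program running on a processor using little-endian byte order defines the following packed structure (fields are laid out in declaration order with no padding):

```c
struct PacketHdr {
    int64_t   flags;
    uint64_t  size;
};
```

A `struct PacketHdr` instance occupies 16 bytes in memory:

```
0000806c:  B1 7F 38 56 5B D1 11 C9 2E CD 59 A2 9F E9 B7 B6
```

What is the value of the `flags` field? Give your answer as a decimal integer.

-3958152407263182927

`flags` is the first field, at byte offset 0, occupying 8 bytes.
Bytes at offsets 0..7: B1 7F 38 56 5B D1 11 C9.
In little-endian order the low byte comes first in memory.
Reassemble most-significant byte first: C9 11 D1 5B 56 38 7F B1 → 0xC911D15B56387FB1.
Top bit is set, so as a signed 64-bit value this is 0xC911D15B56387FB1 − 2^64 = -3958152407263182927.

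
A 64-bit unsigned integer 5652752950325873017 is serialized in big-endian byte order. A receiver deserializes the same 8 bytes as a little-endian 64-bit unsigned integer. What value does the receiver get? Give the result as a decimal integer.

5652752950325873017 in 64-bit hexadecimal is 0x4E729CDBD7370979.
Stored big-endian, the bytes at ascending addresses are 4E 72 9C DB D7 37 09 79.
Read back as little-endian, the first byte is least significant, giving 0x790937D7DB9C724E.
0x790937D7DB9C724E = 8721563553621635662.

8721563553621635662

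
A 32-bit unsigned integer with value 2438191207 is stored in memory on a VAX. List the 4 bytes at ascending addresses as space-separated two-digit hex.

67 D8 53 91

2438191207 in hexadecimal, padded to 32 bits, is 0x9153D867.
Split into bytes (most-significant first): 91 53 D8 67.
In little-endian order the low byte comes first in memory.
So at ascending addresses the bytes are 67 D8 53 91.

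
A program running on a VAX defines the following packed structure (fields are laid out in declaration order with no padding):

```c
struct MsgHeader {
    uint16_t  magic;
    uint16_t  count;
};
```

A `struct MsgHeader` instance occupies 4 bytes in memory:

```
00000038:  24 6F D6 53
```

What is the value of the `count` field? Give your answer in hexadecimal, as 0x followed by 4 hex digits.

0x53D6

`count` follows `magic` (2 bytes), so it starts at byte offset 2 and occupies 2 bytes.
Bytes at offsets 2..3: D6 53.
Little-endian stores the least-significant byte at the lowest address.
Reassemble most-significant byte first: 53 D6 → 0x53D6.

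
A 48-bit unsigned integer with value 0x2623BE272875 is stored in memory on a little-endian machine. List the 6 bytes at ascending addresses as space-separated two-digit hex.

75 28 27 BE 23 26

Split into bytes (most-significant first): 26 23 BE 27 28 75.
Little-endian: lowest address holds the least-significant byte.
So at ascending addresses the bytes are 75 28 27 BE 23 26.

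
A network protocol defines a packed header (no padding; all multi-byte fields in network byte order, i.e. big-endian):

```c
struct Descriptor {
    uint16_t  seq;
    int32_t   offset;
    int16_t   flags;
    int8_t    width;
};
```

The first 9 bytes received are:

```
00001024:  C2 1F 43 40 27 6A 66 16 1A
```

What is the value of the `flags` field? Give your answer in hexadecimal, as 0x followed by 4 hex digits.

`flags` follows `seq` (2 B), `offset` (4 B), so it starts at offset 2 + 4 = 6 and occupies 2 bytes.
Bytes at offsets 6..7: 66 16.
Big-endian stores the most-significant byte at the lowest address.
The bytes are already most-significant first: 0x6616.

0x6616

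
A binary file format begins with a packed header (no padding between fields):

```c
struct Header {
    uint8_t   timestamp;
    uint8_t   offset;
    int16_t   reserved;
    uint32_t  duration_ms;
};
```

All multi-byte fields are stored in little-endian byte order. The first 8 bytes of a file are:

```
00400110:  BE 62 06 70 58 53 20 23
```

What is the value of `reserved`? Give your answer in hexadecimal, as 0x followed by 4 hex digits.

`reserved` follows `timestamp` (1 B), `offset` (1 B), so it starts at offset 1 + 1 = 2 and occupies 2 bytes.
Bytes at offsets 2..3: 06 70.
Little-endian: lowest address holds the least-significant byte.
Reassemble most-significant byte first: 70 06 → 0x7006.

0x7006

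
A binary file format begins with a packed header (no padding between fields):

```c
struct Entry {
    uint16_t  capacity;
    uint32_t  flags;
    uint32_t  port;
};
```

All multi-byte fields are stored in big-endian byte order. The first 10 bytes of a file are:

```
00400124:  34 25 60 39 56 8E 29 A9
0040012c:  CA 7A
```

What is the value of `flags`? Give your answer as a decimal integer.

1614370446

`flags` follows `capacity` (2 bytes), so it starts at byte offset 2 and occupies 4 bytes.
Bytes at offsets 2..5: 60 39 56 8E.
Big-endian: lowest address holds the most-significant byte.
The bytes are already most-significant first: 0x6039568E.
0x6039568E = 1614370446.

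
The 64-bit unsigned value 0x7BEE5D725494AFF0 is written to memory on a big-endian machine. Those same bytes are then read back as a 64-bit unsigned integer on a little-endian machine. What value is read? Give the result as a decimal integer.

17343243780443991675

Stored big-endian, the bytes at ascending addresses are 7B EE 5D 72 54 94 AF F0.
Read back as little-endian, the first byte is least significant, giving 0xF0AF9454725DEE7B.
0xF0AF9454725DEE7B = 17343243780443991675.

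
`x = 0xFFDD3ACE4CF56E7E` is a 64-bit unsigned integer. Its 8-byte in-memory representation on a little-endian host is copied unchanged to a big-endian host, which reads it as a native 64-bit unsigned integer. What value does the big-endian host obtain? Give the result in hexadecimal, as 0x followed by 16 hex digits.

0x7E6EF54CCE3ADDFF

Stored little-endian, the bytes at ascending addresses are 7E 6E F5 4C CE 3A DD FF.
Read back as big-endian, the last byte is least significant, giving 0x7E6EF54CCE3ADDFF.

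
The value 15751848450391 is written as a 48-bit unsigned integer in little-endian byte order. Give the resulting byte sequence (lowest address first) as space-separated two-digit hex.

15751848450391 in hexadecimal, padded to 48 bits, is 0x0E538354D957.
Split into bytes (most-significant first): 0E 53 83 54 D9 57.
Little-endian stores the least-significant byte at the lowest address.
So at ascending addresses the bytes are 57 D9 54 83 53 0E.

57 D9 54 83 53 0E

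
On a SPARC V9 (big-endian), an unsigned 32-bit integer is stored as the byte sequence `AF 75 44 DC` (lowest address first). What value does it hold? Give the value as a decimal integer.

2943698140

Big-endian stores the most-significant byte at the lowest address.
The bytes are already most-significant first: 0xAF7544DC.
0xAF7544DC = 2943698140.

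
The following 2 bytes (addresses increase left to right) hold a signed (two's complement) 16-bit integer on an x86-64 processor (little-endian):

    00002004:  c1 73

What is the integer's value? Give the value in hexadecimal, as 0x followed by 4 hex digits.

0x73C1

Little-endian stores the least-significant byte at the lowest address.
Reassemble most-significant byte first: 73 C1 → 0x73C1.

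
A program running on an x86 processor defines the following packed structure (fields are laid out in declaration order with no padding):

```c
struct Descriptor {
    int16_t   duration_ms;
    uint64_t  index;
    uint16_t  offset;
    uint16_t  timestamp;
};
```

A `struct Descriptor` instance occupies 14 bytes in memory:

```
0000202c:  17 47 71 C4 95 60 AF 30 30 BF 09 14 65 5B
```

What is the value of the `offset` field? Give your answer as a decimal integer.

`offset` follows `duration_ms` (2 B), `index` (8 B), so it starts at offset 2 + 8 = 10 and occupies 2 bytes.
Bytes at offsets 10..11: 09 14.
Little-endian stores the least-significant byte at the lowest address.
Reassemble most-significant byte first: 14 09 → 0x1409.
0x1409 = 5129.

5129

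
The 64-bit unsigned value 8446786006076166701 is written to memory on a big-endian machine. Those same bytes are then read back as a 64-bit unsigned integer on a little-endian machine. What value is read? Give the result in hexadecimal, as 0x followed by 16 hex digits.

0x2D12E9991E033975

8446786006076166701 in 64-bit hexadecimal is 0x7539031E99E9122D.
Stored big-endian, the bytes at ascending addresses are 75 39 03 1E 99 E9 12 2D.
Read back as little-endian, the first byte is least significant, giving 0x2D12E9991E033975.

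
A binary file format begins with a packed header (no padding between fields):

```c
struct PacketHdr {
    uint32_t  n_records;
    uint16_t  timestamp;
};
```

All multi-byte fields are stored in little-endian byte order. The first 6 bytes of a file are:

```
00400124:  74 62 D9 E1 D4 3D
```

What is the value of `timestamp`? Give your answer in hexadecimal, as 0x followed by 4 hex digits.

`timestamp` follows `n_records` (4 bytes), so it starts at byte offset 4 and occupies 2 bytes.
Bytes at offsets 4..5: D4 3D.
In little-endian order the low byte comes first in memory.
Reassemble most-significant byte first: 3D D4 → 0x3DD4.

0x3DD4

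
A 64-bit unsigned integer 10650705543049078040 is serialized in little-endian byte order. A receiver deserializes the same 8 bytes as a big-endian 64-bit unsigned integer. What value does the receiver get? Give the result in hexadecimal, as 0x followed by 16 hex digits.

0x1865B9F442E8CE93

10650705543049078040 in 64-bit hexadecimal is 0x93CEE842F4B96518.
Stored little-endian, the bytes at ascending addresses are 18 65 B9 F4 42 E8 CE 93.
Read back as big-endian, the last byte is least significant, giving 0x1865B9F442E8CE93.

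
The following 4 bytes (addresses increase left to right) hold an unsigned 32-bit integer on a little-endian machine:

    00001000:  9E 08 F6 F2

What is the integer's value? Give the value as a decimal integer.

Little-endian stores the least-significant byte at the lowest address.
Reassemble most-significant byte first: F2 F6 08 9E → 0xF2F6089E.
0xF2F6089E = 4076210334.

4076210334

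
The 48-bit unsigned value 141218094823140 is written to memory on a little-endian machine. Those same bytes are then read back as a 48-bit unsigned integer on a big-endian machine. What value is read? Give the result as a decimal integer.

141218094823140 in 48-bit hexadecimal is 0x806FE660B6E4.
Stored little-endian, the bytes at ascending addresses are E4 B6 60 E6 6F 80.
Read back as big-endian, the last byte is least significant, giving 0xE4B660E66F80.
0xE4B660E66F80 = 251471960895360.

251471960895360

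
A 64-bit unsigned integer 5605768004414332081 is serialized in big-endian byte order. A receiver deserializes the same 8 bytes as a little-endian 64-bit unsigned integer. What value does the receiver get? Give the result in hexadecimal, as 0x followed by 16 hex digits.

5605768004414332081 in 64-bit hexadecimal is 0x4DCBB04CA45DDCB1.
Stored big-endian, the bytes at ascending addresses are 4D CB B0 4C A4 5D DC B1.
Read back as little-endian, the first byte is least significant, giving 0xB1DC5DA44CB0CB4D.

0xB1DC5DA44CB0CB4D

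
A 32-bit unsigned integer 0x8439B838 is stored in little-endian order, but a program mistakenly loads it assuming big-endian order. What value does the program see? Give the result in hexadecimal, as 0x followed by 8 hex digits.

Stored little-endian, the bytes at ascending addresses are 38 B8 39 84.
Read back as big-endian, the last byte is least significant, giving 0x38B83984.

0x38B83984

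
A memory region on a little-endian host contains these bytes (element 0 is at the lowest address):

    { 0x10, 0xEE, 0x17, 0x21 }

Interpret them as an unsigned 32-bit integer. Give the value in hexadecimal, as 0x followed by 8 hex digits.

In little-endian order the low byte comes first in memory.
Reassemble most-significant byte first: 21 17 EE 10 → 0x2117EE10.

0x2117EE10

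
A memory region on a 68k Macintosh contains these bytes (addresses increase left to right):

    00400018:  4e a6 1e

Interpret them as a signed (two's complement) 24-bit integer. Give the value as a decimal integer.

Big-endian stores the most-significant byte at the lowest address.
The bytes are already most-significant first: 0x4EA61E.
0x4EA61E = 5154334.

5154334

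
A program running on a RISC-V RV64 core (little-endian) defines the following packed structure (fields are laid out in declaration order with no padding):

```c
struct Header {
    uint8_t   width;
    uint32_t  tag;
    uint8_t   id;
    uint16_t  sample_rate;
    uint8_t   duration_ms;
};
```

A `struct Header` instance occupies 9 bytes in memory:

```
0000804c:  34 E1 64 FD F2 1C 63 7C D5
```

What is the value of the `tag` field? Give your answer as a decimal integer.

4076692705

`tag` follows `width` (1 byte), so it starts at byte offset 1 and occupies 4 bytes.
Bytes at offsets 1..4: E1 64 FD F2.
In little-endian order the low byte comes first in memory.
Reassemble most-significant byte first: F2 FD 64 E1 → 0xF2FD64E1.
0xF2FD64E1 = 4076692705.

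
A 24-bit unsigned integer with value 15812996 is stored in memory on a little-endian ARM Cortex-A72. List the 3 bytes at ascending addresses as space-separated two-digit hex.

15812996 in hexadecimal, padded to 24 bits, is 0xF14984.
Split into bytes (most-significant first): F1 49 84.
Little-endian stores the least-significant byte at the lowest address.
So at ascending addresses the bytes are 84 49 F1.

84 49 F1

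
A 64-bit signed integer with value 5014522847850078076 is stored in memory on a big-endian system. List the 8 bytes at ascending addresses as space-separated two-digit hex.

5014522847850078076 in hexadecimal, padded to 64 bits, is 0x459729F6482F1F7C.
Split into bytes (most-significant first): 45 97 29 F6 48 2F 1F 7C.
Big-endian: lowest address holds the most-significant byte.
So the memory order matches the most-significant-first order: 45 97 29 F6 48 2F 1F 7C.

45 97 29 F6 48 2F 1F 7C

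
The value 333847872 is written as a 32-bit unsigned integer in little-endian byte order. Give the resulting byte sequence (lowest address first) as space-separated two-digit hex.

40 1D E6 13

333847872 in hexadecimal, padded to 32 bits, is 0x13E61D40.
Split into bytes (most-significant first): 13 E6 1D 40.
Little-endian: lowest address holds the least-significant byte.
So at ascending addresses the bytes are 40 1D E6 13.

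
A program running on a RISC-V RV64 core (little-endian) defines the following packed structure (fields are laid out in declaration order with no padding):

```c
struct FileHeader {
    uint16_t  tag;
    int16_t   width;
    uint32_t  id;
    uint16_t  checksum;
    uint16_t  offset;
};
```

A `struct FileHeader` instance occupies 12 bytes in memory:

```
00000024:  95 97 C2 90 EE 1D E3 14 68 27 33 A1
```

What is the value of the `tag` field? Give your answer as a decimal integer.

38805

`tag` is the first field, at byte offset 0, occupying 2 bytes.
Bytes at offsets 0..1: 95 97.
In little-endian order the low byte comes first in memory.
Reassemble most-significant byte first: 97 95 → 0x9795.
0x9795 = 38805.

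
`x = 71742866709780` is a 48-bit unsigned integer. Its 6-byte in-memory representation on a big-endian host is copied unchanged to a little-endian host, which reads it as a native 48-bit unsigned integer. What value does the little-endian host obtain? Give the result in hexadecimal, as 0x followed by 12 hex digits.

0x14DD15F03F41

71742866709780 in 48-bit hexadecimal is 0x413FF015DD14.
Stored big-endian, the bytes at ascending addresses are 41 3F F0 15 DD 14.
Read back as little-endian, the first byte is least significant, giving 0x14DD15F03F41.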